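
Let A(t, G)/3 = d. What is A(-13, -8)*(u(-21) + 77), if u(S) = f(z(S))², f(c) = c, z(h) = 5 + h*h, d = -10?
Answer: -5969790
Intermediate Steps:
z(h) = 5 + h²
A(t, G) = -30 (A(t, G) = 3*(-10) = -30)
u(S) = (5 + S²)²
A(-13, -8)*(u(-21) + 77) = -30*((5 + (-21)²)² + 77) = -30*((5 + 441)² + 77) = -30*(446² + 77) = -30*(198916 + 77) = -30*198993 = -5969790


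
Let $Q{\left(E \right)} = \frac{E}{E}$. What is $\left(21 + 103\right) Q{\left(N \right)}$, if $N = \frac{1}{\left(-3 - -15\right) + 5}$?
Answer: $124$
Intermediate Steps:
$N = \frac{1}{17}$ ($N = \frac{1}{\left(-3 + 15\right) + 5} = \frac{1}{12 + 5} = \frac{1}{17} \approx 0.058824$)
$Q{\left(E \right)} = 1$
$\left(21 + 103\right) Q{\left(N \right)} = \left(21 + 103\right) 1 = 124 \cdot 1 = 124$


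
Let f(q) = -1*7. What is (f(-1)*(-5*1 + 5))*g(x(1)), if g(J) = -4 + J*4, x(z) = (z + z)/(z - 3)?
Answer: 0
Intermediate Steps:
x(z) = 2*z/(-3 + z) (x(z) = (2*z)/(-3 + z) = 2*z/(-3 + z))
f(q) = -7
g(J) = -4 + 4*J
(f(-1)*(-5*1 + 5))*g(x(1)) = (-7*(-5*1 + 5))*(-4 + 4*(2*1/(-3 + 1))) = (-7*(-5 + 5))*(-4 + 4*(2*1/(-2))) = (-7*0)*(-4 + 4*(2*1*(-½))) = 0*(-4 + 4*(-1)) = 0*(-4 - 4) = 0*(-8) = 0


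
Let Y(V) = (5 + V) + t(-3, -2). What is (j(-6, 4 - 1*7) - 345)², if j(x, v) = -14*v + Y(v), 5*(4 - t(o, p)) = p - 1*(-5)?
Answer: 2214144/25 ≈ 88566.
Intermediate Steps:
t(o, p) = 3 - p/5 (t(o, p) = 4 - (p - 1*(-5))/5 = 4 - (p + 5)/5 = 4 - (5 + p)/5 = 4 + (-1 - p/5) = 3 - p/5)
Y(V) = 42/5 + V (Y(V) = (5 + V) + (3 - ⅕*(-2)) = (5 + V) + (3 + ⅖) = (5 + V) + 17/5 = 42/5 + V)
j(x, v) = 42/5 - 13*v (j(x, v) = -14*v + (42/5 + v) = 42/5 - 13*v)
(j(-6, 4 - 1*7) - 345)² = ((42/5 - 13*(4 - 1*7)) - 345)² = ((42/5 - 13*(4 - 7)) - 345)² = ((42/5 - 13*(-3)) - 345)² = ((42/5 + 39) - 345)² = (237/5 - 345)² = (-1488/5)² = 2214144/25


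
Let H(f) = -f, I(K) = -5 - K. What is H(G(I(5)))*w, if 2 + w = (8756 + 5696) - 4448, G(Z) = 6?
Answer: -60012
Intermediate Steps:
w = 10002 (w = -2 + ((8756 + 5696) - 4448) = -2 + (14452 - 4448) = -2 + 10004 = 10002)
H(G(I(5)))*w = -1*6*10002 = -6*10002 = -60012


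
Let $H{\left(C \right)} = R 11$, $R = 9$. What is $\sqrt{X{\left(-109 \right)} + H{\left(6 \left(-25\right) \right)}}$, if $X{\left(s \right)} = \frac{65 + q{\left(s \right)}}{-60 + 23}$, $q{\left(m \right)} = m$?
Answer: $\frac{\sqrt{137159}}{37} \approx 10.009$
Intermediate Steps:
$H{\left(C \right)} = 99$ ($H{\left(C \right)} = 9 \cdot 11 = 99$)
$X{\left(s \right)} = - \frac{65}{37} - \frac{s}{37}$ ($X{\left(s \right)} = \frac{65 + s}{-60 + 23} = \frac{65 + s}{-37} = \left(65 + s\right) \left(- \frac{1}{37}\right) = - \frac{65}{37} - \frac{s}{37}$)
$\sqrt{X{\left(-109 \right)} + H{\left(6 \left(-25\right) \right)}} = \sqrt{\left(- \frac{65}{37} - - \frac{109}{37}\right) + 99} = \sqrt{\left(- \frac{65}{37} + \frac{109}{37}\right) + 99} = \sqrt{\frac{44}{37} + 99} = \sqrt{\frac{3707}{37}} = \frac{\sqrt{137159}}{37}$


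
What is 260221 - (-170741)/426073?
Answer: 110873312874/426073 ≈ 2.6022e+5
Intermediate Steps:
260221 - (-170741)/426073 = 260221 - 1*(-170741/426073) = 260221 + 170741/426073 = 110873312874/426073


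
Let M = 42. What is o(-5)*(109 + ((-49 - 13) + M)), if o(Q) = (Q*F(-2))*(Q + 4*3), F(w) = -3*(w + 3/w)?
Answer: -65415/2 ≈ -32708.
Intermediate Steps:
F(w) = -9/w - 3*w
o(Q) = 21*Q*(12 + Q)/2 (o(Q) = (Q*(-9/(-2) - 3*(-2)))*(Q + 4*3) = (Q*(-9*(-1/2) + 6))*(Q + 12) = (Q*(9/2 + 6))*(12 + Q) = (Q*(21/2))*(12 + Q) = (21*Q/2)*(12 + Q) = 21*Q*(12 + Q)/2)
o(-5)*(109 + ((-49 - 13) + M)) = ((21/2)*(-5)*(12 - 5))*(109 + ((-49 - 13) + 42)) = ((21/2)*(-5)*7)*(109 + (-62 + 42)) = -735*(109 - 20)/2 = -735/2*89 = -65415/2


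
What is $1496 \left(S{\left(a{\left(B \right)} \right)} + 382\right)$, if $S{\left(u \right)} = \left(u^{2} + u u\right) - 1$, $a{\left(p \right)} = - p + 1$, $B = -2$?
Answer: $596904$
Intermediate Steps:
$a{\left(p \right)} = 1 - p$
$S{\left(u \right)} = -1 + 2 u^{2}$ ($S{\left(u \right)} = \left(u^{2} + u^{2}\right) - 1 = 2 u^{2} - 1 = -1 + 2 u^{2}$)
$1496 \left(S{\left(a{\left(B \right)} \right)} + 382\right) = 1496 \left(\left(-1 + 2 \left(1 - -2\right)^{2}\right) + 382\right) = 1496 \left(\left(-1 + 2 \left(1 + 2\right)^{2}\right) + 382\right) = 1496 \left(\left(-1 + 2 \cdot 3^{2}\right) + 382\right) = 1496 \left(\left(-1 + 2 \cdot 9\right) + 382\right) = 1496 \left(\left(-1 + 18\right) + 382\right) = 1496 \left(17 + 382\right) = 1496 \cdot 399 = 596904$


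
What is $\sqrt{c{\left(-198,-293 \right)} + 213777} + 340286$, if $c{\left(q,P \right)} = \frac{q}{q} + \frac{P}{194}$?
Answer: $340286 + \frac{3 \sqrt{893965774}}{194} \approx 3.4075 \cdot 10^{5}$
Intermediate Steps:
$c{\left(q,P \right)} = 1 + \frac{P}{194}$ ($c{\left(q,P \right)} = 1 + P \frac{1}{194} = 1 + \frac{P}{194}$)
$\sqrt{c{\left(-198,-293 \right)} + 213777} + 340286 = \sqrt{\left(1 + \frac{1}{194} \left(-293\right)\right) + 213777} + 340286 = \sqrt{\left(1 - \frac{293}{194}\right) + 213777} + 340286 = \sqrt{- \frac{99}{194} + 213777} + 340286 = \sqrt{\frac{41472639}{194}} + 340286 = \frac{3 \sqrt{893965774}}{194} + 340286 = 340286 + \frac{3 \sqrt{893965774}}{194}$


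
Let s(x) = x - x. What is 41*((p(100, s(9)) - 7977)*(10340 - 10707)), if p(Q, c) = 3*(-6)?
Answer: 120300765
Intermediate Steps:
s(x) = 0
p(Q, c) = -18
41*((p(100, s(9)) - 7977)*(10340 - 10707)) = 41*((-18 - 7977)*(10340 - 10707)) = 41*(-7995*(-367)) = 41*2934165 = 120300765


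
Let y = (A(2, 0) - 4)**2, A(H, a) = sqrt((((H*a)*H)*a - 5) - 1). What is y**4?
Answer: (4 - I*sqrt(6))**8 ≈ -72944.0 + 2.2261e+5*I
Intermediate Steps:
A(H, a) = sqrt(-6 + H**2*a**2) (A(H, a) = sqrt(((a*H**2)*a - 5) - 1) = sqrt((H**2*a**2 - 5) - 1) = sqrt((-5 + H**2*a**2) - 1) = sqrt(-6 + H**2*a**2))
y = (-4 + I*sqrt(6))**2 (y = (sqrt(-6 + 2**2*0**2) - 4)**2 = (sqrt(-6 + 4*0) - 4)**2 = (sqrt(-6 + 0) - 4)**2 = (sqrt(-6) - 4)**2 = (I*sqrt(6) - 4)**2 = (-4 + I*sqrt(6))**2 ≈ 10.0 - 19.596*I)
y**4 = ((4 - I*sqrt(6))**2)**4 = (4 - I*sqrt(6))**8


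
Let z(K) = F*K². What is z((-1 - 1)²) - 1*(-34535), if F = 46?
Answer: 35271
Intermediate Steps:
z(K) = 46*K²
z((-1 - 1)²) - 1*(-34535) = 46*((-1 - 1)²)² - 1*(-34535) = 46*((-2)²)² + 34535 = 46*4² + 34535 = 46*16 + 34535 = 736 + 34535 = 35271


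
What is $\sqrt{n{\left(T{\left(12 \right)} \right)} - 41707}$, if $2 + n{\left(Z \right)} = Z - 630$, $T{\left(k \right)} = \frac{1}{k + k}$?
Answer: $\frac{i \sqrt{6096810}}{12} \approx 205.76 i$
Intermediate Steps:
$T{\left(k \right)} = \frac{1}{2 k}$
$n{\left(Z \right)} = -632 + Z$ ($n{\left(Z \right)} = -2 + \left(Z - 630\right) = -2 + \left(-630 + Z\right) = -632 + Z$)
$\sqrt{n{\left(T{\left(12 \right)} \right)} - 41707} = \sqrt{\left(-632 + \frac{1}{2 \cdot 12}\right) - 41707} = \sqrt{\left(-632 + \frac{1}{2} \cdot \frac{1}{12}\right) - 41707} = \sqrt{\left(-632 + \frac{1}{24}\right) - 41707} = \sqrt{- \frac{15167}{24} - 41707} = \sqrt{- \frac{1016135}{24}} = \frac{i \sqrt{6096810}}{12}$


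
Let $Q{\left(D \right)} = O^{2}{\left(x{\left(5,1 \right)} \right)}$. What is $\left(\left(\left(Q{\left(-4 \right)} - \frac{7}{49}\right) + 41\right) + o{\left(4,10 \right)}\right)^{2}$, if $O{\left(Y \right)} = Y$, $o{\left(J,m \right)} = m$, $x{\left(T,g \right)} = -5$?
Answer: $\frac{281961}{49} \approx 5754.3$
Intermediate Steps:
$Q{\left(D \right)} = 25$ ($Q{\left(D \right)} = \left(-5\right)^{2} = 25$)
$\left(\left(\left(Q{\left(-4 \right)} - \frac{7}{49}\right) + 41\right) + o{\left(4,10 \right)}\right)^{2} = \left(\left(\left(25 - \frac{7}{49}\right) + 41\right) + 10\right)^{2} = \left(\left(\left(25 - \frac{1}{7}\right) + 41\right) + 10\right)^{2} = \left(\left(\frac{174}{7} + 41\right) + 10\right)^{2} = \left(\frac{461}{7} + 10\right)^{2} = \left(\frac{531}{7}\right)^{2} = \frac{281961}{49}$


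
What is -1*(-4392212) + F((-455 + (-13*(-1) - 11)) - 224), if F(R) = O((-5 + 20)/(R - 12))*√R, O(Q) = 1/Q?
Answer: 4392212 - 689*I*√677/15 ≈ 4.3922e+6 - 1195.2*I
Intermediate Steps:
F(R) = √R*(-⅘ + R/15) (F(R) = √R/(((-5 + 20)/(R - 12))) = √R/((15/(-12 + R))) = (-⅘ + R/15)*√R = √R*(-⅘ + R/15))
-1*(-4392212) + F((-455 + (-13*(-1) - 11)) - 224) = -1*(-4392212) + √((-455 + (-13*(-1) - 11)) - 224)*(-12 + ((-455 + (-13*(-1) - 11)) - 224))/15 = 4392212 + √((-455 + (13 - 11)) - 224)*(-12 + ((-455 + (13 - 11)) - 224))/15 = 4392212 + √((-455 + 2) - 224)*(-12 + ((-455 + 2) - 224))/15 = 4392212 + √(-453 - 224)*(-12 + (-453 - 224))/15 = 4392212 + √(-677)*(-12 - 677)/15 = 4392212 + (1/15)*(I*√677)*(-689) = 4392212 - 689*I*√677/15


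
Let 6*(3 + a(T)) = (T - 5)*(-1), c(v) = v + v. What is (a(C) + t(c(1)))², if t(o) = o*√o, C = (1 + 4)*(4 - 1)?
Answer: 268/9 - 56*√2/3 ≈ 3.3791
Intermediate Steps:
c(v) = 2*v
C = 15 (C = 5*3 = 15)
a(T) = -13/6 - T/6 (a(T) = -3 + ((T - 5)*(-1))/6 = -3 + ((-5 + T)*(-1))/6 = -3 + (5 - T)/6 = -3 + (⅚ - T/6) = -13/6 - T/6)
t(o) = o^(3/2)
(a(C) + t(c(1)))² = ((-13/6 - ⅙*15) + (2*1)^(3/2))² = ((-13/6 - 5/2) + 2^(3/2))² = (-14/3 + 2*√2)²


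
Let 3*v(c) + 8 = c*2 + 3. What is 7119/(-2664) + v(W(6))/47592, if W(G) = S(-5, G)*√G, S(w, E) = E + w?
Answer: -7058581/2641356 + √6/71388 ≈ -2.6723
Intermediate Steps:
W(G) = √G*(-5 + G) (W(G) = (G - 5)*√G = (-5 + G)*√G = √G*(-5 + G))
v(c) = -5/3 + 2*c/3 (v(c) = -8/3 + (c*2 + 3)/3 = -8/3 + (2*c + 3)/3 = -8/3 + (3 + 2*c)/3 = -8/3 + (1 + 2*c/3) = -5/3 + 2*c/3)
7119/(-2664) + v(W(6))/47592 = 7119/(-2664) + (-5/3 + 2*(√6*(-5 + 6))/3)/47592 = 7119*(-1/2664) + (-5/3 + 2*(√6*1)/3)*(1/47592) = -791/296 + (-5/3 + 2*√6/3)*(1/47592) = -791/296 + (-5/142776 + √6/71388) = -7058581/2641356 + √6/71388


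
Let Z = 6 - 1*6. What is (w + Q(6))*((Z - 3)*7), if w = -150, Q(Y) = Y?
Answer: 3024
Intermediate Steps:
Z = 0 (Z = 6 - 6 = 0)
(w + Q(6))*((Z - 3)*7) = (-150 + 6)*((0 - 3)*7) = -(-432)*7 = -144*(-21) = 3024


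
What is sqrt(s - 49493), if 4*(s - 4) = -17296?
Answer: I*sqrt(53813) ≈ 231.98*I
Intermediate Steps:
s = -4320 (s = 4 + (1/4)*(-17296) = 4 - 4324 = -4320)
sqrt(s - 49493) = sqrt(-4320 - 49493) = sqrt(-53813) = I*sqrt(53813)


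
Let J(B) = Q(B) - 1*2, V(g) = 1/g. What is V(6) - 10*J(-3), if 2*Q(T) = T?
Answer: 211/6 ≈ 35.167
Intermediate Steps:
V(g) = 1/g
Q(T) = T/2
J(B) = -2 + B/2 (J(B) = B/2 - 1*2 = B/2 - 2 = -2 + B/2)
V(6) - 10*J(-3) = 1/6 - 10*(-2 + (½)*(-3)) = ⅙ - 10*(-2 - 3/2) = ⅙ - 10*(-7/2) = ⅙ + 35 = 211/6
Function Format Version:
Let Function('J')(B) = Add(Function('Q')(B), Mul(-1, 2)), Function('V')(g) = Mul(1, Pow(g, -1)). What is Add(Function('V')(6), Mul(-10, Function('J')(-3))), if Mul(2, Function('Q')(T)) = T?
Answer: Rational(211, 6) ≈ 35.167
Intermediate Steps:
Function('V')(g) = Pow(g, -1)
Function('Q')(T) = Mul(Rational(1, 2), T)
Function('J')(B) = Add(-2, Mul(Rational(1, 2), B)) (Function('J')(B) = Add(Mul(Rational(1, 2), B), Mul(-1, 2)) = Add(Mul(Rational(1, 2), B), -2) = Add(-2, Mul(Rational(1, 2), B)))
Add(Function('V')(6), Mul(-10, Function('J')(-3))) = Add(Pow(6, -1), Mul(-10, Add(-2, Mul(Rational(1, 2), -3)))) = Add(Rational(1, 6), Mul(-10, Add(-2, Rational(-3, 2)))) = Add(Rational(1, 6), Mul(-10, Rational(-7, 2))) = Add(Rational(1, 6), 35) = Rational(211, 6)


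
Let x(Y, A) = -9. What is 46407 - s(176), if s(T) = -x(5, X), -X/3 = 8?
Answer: 46398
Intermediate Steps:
X = -24 (X = -3*8 = -24)
s(T) = 9 (s(T) = -1*(-9) = 9)
46407 - s(176) = 46407 - 1*9 = 46407 - 9 = 46398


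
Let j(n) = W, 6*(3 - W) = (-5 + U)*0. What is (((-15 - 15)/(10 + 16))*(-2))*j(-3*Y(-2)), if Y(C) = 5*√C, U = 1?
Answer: 90/13 ≈ 6.9231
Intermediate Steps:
W = 3 (W = 3 - (-5 + 1)*0/6 = 3 - (-2)*0/3 = 3 - ⅙*0 = 3 + 0 = 3)
j(n) = 3
(((-15 - 15)/(10 + 16))*(-2))*j(-3*Y(-2)) = (((-15 - 15)/(10 + 16))*(-2))*3 = (-30/26*(-2))*3 = (-30*1/26*(-2))*3 = -15/13*(-2)*3 = (30/13)*3 = 90/13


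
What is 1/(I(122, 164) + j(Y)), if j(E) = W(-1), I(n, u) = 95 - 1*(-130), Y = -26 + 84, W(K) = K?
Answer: 1/224 ≈ 0.0044643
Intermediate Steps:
Y = 58
I(n, u) = 225 (I(n, u) = 95 + 130 = 225)
j(E) = -1
1/(I(122, 164) + j(Y)) = 1/(225 - 1) = 1/224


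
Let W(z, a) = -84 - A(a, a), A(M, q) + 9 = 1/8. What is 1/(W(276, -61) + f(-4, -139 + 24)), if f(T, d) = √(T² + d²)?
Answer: 4808/486223 + 64*√13241/486223 ≈ 0.025035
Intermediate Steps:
A(M, q) = -71/8 (A(M, q) = -9 + 1/8 = -9 + ⅛ = -71/8)
W(z, a) = -601/8 (W(z, a) = -84 - 1*(-71/8) = -84 + 71/8 = -601/8)
1/(W(276, -61) + f(-4, -139 + 24)) = 1/(-601/8 + √((-4)² + (-139 + 24)²)) = 1/(-601/8 + √(16 + (-115)²)) = 1/(-601/8 + √(16 + 13225)) = 1/(-601/8 + √13241)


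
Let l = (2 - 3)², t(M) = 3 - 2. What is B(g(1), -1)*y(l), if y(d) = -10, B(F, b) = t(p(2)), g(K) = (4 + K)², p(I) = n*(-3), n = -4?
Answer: -10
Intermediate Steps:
p(I) = 12 (p(I) = -4*(-3) = 12)
t(M) = 1
B(F, b) = 1
l = 1 (l = (-1)² = 1)
B(g(1), -1)*y(l) = 1*(-10) = -10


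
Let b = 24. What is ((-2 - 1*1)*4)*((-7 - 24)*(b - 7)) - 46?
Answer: 6278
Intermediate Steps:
((-2 - 1*1)*4)*((-7 - 24)*(b - 7)) - 46 = ((-2 - 1*1)*4)*((-7 - 24)*(24 - 7)) - 46 = ((-2 - 1)*4)*(-31*17) - 46 = -3*4*(-527) - 46 = -12*(-527) - 46 = 6324 - 46 = 6278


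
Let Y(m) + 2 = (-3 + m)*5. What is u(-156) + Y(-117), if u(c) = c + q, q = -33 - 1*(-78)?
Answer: -713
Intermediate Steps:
q = 45 (q = -33 + 78 = 45)
Y(m) = -17 + 5*m (Y(m) = -2 + (-3 + m)*5 = -2 + (-15 + 5*m) = -17 + 5*m)
u(c) = 45 + c (u(c) = c + 45 = 45 + c)
u(-156) + Y(-117) = (45 - 156) + (-17 + 5*(-117)) = -111 + (-17 - 585) = -111 - 602 = -713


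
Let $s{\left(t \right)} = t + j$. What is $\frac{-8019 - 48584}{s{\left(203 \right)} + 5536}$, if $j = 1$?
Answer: $- \frac{56603}{5740} \approx -9.8611$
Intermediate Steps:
$s{\left(t \right)} = 1 + t$ ($s{\left(t \right)} = t + 1 = 1 + t$)
$\frac{-8019 - 48584}{s{\left(203 \right)} + 5536} = \frac{-8019 - 48584}{\left(1 + 203\right) + 5536} = - \frac{56603}{204 + 5536} = - \frac{56603}{5740}$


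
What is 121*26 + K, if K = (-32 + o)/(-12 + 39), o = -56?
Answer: 84854/27 ≈ 3142.7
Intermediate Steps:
K = -88/27 (K = (-32 - 56)/(-12 + 39) = -88/27 ≈ -3.2593)
121*26 + K = 121*26 - 88/27 = 3146 - 88/27 = 84854/27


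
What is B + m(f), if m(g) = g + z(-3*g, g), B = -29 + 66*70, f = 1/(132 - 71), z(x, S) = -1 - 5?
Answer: 279686/61 ≈ 4585.0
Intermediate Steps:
z(x, S) = -6
f = 1/61 ≈ 0.016393
B = 4591 (B = -29 + 4620 = 4591)
m(g) = -6 + g (m(g) = g - 6 = -6 + g)
B + m(f) = 4591 + (-6 + 1/61) = 4591 - 365/61 = 279686/61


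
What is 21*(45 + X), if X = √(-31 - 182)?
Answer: 945 + 21*I*√213 ≈ 945.0 + 306.48*I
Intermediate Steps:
X = I*√213 (X = √(-213) = I*√213 ≈ 14.595*I)
21*(45 + X) = 21*(45 + I*√213) = 945 + 21*I*√213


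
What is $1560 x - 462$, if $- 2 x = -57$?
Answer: $43998$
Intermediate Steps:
$x = \frac{57}{2}$ ($x = \left(- \frac{1}{2}\right) \left(-57\right) = \frac{57}{2} \approx 28.5$)
$1560 x - 462 = 1560 \cdot \frac{57}{2} - 462 = 44460 - 462 = 43998$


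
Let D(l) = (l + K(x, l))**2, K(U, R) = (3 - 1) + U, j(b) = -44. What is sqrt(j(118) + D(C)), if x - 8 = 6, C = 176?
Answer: 2*sqrt(9205) ≈ 191.89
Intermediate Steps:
x = 14 (x = 8 + 6 = 14)
K(U, R) = 2 + U
D(l) = (16 + l)**2 (D(l) = (l + (2 + 14))**2 = (l + 16)**2 = (16 + l)**2)
sqrt(j(118) + D(C)) = sqrt(-44 + (16 + 176)**2) = sqrt(-44 + 192**2) = sqrt(-44 + 36864) = sqrt(36820) = 2*sqrt(9205)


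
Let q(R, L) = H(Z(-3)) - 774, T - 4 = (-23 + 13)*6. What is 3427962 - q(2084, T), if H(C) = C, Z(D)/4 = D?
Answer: 3428748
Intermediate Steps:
Z(D) = 4*D
T = -56 (T = 4 + (-23 + 13)*6 = 4 - 10*6 = 4 - 60 = -56)
q(R, L) = -786 (q(R, L) = 4*(-3) - 774 = -12 - 774 = -786)
3427962 - q(2084, T) = 3427962 - 1*(-786) = 3427962 + 786 = 3428748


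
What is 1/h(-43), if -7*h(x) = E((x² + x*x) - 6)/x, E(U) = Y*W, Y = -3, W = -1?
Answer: 301/3 ≈ 100.33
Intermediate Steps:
E(U) = 3 (E(U) = -3*(-1) = 3)
h(x) = -3/(7*x)
1/h(-43) = 1/(-3/7/(-43)) = 1/(-3/7*(-1/43)) = 1/(3/301) = 301/3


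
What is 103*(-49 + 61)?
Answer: 1236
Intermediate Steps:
103*(-49 + 61) = 103*12 = 1236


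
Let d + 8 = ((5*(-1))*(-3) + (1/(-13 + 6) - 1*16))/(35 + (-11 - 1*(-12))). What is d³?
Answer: -129554216/250047 ≈ -518.12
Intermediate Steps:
d = -506/63 (d = -8 + ((5*(-1))*(-3) + (1/(-13 + 6) - 1*16))/(35 + (-11 - 1*(-12))) = -8 + (-5*(-3) + (1/(-7) - 16))/(35 + (-11 + 12)) = -8 + (15 + (-⅐ - 16))/(35 + 1) = -8 + (15 - 113/7)/36 = -8 - 8/7*1/36 = -8 - 2/63 = -506/63 ≈ -8.0317)
d³ = (-506/63)³ = -129554216/250047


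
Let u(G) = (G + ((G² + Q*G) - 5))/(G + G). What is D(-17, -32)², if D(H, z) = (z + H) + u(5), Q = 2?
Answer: 8281/4 ≈ 2070.3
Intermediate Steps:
u(G) = (-5 + G² + 3*G)/(2*G) (u(G) = (G + ((G² + 2*G) - 5))/(G + G) = (G + (-5 + G² + 2*G))/((2*G)) = (-5 + G² + 3*G)*(1/(2*G)) = (-5 + G² + 3*G)/(2*G))
D(H, z) = 7/2 + H + z (D(H, z) = (z + H) + (½)*(-5 + 5*(3 + 5))/5 = (H + z) + (½)*(⅕)*(-5 + 5*8) = (H + z) + (½)*(⅕)*(-5 + 40) = (H + z) + (½)*(⅕)*35 = (H + z) + 7/2 = 7/2 + H + z)
D(-17, -32)² = (7/2 - 17 - 32)² = (-91/2)² = 8281/4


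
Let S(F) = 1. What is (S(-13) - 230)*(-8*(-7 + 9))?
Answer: 3664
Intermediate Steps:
(S(-13) - 230)*(-8*(-7 + 9)) = (1 - 230)*(-8*(-7 + 9)) = -(-1832)*2 = -229*(-16) = 3664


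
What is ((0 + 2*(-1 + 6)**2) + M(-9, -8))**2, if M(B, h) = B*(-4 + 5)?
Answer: 1681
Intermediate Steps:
M(B, h) = B (M(B, h) = B*1 = B)
((0 + 2*(-1 + 6)**2) + M(-9, -8))**2 = ((0 + 2*(-1 + 6)**2) - 9)**2 = ((0 + 2*5**2) - 9)**2 = ((0 + 2*25) - 9)**2 = ((0 + 50) - 9)**2 = (50 - 9)**2 = 41**2 = 1681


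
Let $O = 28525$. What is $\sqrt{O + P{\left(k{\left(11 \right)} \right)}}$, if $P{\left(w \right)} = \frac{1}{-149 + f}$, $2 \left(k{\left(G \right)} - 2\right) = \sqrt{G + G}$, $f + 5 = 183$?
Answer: $\frac{3 \sqrt{2665506}}{29} \approx 168.89$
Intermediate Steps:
$f = 178$ ($f = -5 + 183 = 178$)
$k{\left(G \right)} = 2 + \frac{\sqrt{2} \sqrt{G}}{2}$ ($k{\left(G \right)} = 2 + \frac{\sqrt{G + G}}{2} = 2 + \frac{\sqrt{2 G}}{2} = 2 + \frac{\sqrt{2} \sqrt{G}}{2}$)
$P{\left(w \right)} = \frac{1}{29}$ ($P{\left(w \right)} = \frac{1}{-149 + 178} = \frac{1}{29}$)
$\sqrt{O + P{\left(k{\left(11 \right)} \right)}} = \sqrt{28525 + \frac{1}{29}} = \sqrt{\frac{827226}{29}} = \frac{3 \sqrt{2665506}}{29}$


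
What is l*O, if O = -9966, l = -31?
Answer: 308946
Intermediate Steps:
l*O = -31*(-9966) = 308946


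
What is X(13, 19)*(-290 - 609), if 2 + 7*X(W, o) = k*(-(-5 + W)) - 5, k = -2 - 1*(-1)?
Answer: -899/7 ≈ -128.43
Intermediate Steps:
k = -1 (k = -2 + 1 = -1)
X(W, o) = -12/7 + W/7 (X(W, o) = -2/7 + (-(-1)*(-5 + W) - 5)/7 = -2/7 + (-(5 - W) - 5)/7 = -2/7 + ((-5 + W) - 5)/7 = -2/7 + (-10 + W)/7 = -2/7 + (-10/7 + W/7) = -12/7 + W/7)
X(13, 19)*(-290 - 609) = (-12/7 + (1/7)*13)*(-290 - 609) = (-12/7 + 13/7)*(-899) = (1/7)*(-899) = -899/7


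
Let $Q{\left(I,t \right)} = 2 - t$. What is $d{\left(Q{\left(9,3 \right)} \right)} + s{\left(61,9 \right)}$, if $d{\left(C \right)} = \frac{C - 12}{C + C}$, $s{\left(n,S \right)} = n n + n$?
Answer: $\frac{7577}{2} \approx 3788.5$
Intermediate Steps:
$s{\left(n,S \right)} = n + n^{2}$ ($s{\left(n,S \right)} = n^{2} + n = n + n^{2}$)
$d{\left(C \right)} = \frac{-12 + C}{2 C}$
$d{\left(Q{\left(9,3 \right)} \right)} + s{\left(61,9 \right)} = \frac{-12 + \left(2 - 3\right)}{2 \left(2 - 3\right)} + 61 \left(1 + 61\right) = \frac{-12 + \left(2 - 3\right)}{2 \left(2 - 3\right)} + 61 \cdot 62 = \frac{-12 - 1}{2 \left(-1\right)} + 3782 = \frac{1}{2} \left(-1\right) \left(-13\right) + 3782 = \frac{13}{2} + 3782 = \frac{7577}{2}$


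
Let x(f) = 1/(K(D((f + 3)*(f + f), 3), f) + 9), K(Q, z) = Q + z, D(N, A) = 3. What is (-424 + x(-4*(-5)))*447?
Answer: -6064449/32 ≈ -1.8951e+5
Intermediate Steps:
x(f) = 1/(12 + f) (x(f) = 1/((3 + f) + 9) = 1/(12 + f))
(-424 + x(-4*(-5)))*447 = (-424 + 1/(12 - 4*(-5)))*447 = (-424 + 1/(12 + 20))*447 = (-424 + 1/32)*447 = -13567/32*447 = -6064449/32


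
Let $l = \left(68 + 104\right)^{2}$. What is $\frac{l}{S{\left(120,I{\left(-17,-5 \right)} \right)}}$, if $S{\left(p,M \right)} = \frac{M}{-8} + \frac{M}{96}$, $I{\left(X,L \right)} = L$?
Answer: $\frac{2840064}{55} \approx 51638.0$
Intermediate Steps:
$S{\left(p,M \right)} = - \frac{11 M}{96}$ ($S{\left(p,M \right)} = M \left(- \frac{1}{8}\right) + M \frac{1}{96} = - \frac{M}{8} + \frac{M}{96} = - \frac{11 M}{96}$)
$l = 29584$ ($l = 172^{2} = 29584$)
$\frac{l}{S{\left(120,I{\left(-17,-5 \right)} \right)}} = \frac{29584}{\left(- \frac{11}{96}\right) \left(-5\right)} = \frac{29584}{\frac{55}{96}} = 29584 \cdot \frac{96}{55} = \frac{2840064}{55}$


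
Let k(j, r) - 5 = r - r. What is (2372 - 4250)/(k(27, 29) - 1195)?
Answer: 939/595 ≈ 1.5782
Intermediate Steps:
k(j, r) = 5 (k(j, r) = 5 + (r - r) = 5 + 0 = 5)
(2372 - 4250)/(k(27, 29) - 1195) = (2372 - 4250)/(5 - 1195) = -1878/(-1190) = -1878*(-1/1190) = 939/595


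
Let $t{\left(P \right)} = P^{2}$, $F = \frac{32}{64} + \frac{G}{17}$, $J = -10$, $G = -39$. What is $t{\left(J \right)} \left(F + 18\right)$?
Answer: $\frac{27550}{17} \approx 1620.6$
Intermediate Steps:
$F = - \frac{61}{34}$ ($F = \frac{32}{64} - \frac{39}{17} = 32 \cdot \frac{1}{64} - \frac{39}{17} = \frac{1}{2} - \frac{39}{17} = - \frac{61}{34} \approx -1.7941$)
$t{\left(J \right)} \left(F + 18\right) = \left(-10\right)^{2} \left(- \frac{61}{34} + 18\right) = 100 \cdot \frac{551}{34} = \frac{27550}{17}$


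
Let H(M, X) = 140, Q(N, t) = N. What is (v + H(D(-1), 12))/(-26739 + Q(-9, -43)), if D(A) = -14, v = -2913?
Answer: 2773/26748 ≈ 0.10367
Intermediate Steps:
(v + H(D(-1), 12))/(-26739 + Q(-9, -43)) = (-2913 + 140)/(-26739 - 9) = -2773/(-26748) = -2773*(-1/26748) = 2773/26748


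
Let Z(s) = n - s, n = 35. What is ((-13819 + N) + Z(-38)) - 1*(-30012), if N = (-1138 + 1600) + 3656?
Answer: 20384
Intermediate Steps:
Z(s) = 35 - s
N = 4118 (N = 462 + 3656 = 4118)
((-13819 + N) + Z(-38)) - 1*(-30012) = ((-13819 + 4118) + (35 - 1*(-38))) - 1*(-30012) = (-9701 + (35 + 38)) + 30012 = (-9701 + 73) + 30012 = -9628 + 30012 = 20384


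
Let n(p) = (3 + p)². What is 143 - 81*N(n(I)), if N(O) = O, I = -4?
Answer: 62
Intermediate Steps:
143 - 81*N(n(I)) = 143 - 81*(3 - 4)² = 143 - 81*(-1)² = 143 - 81*1 = 143 - 81 = 62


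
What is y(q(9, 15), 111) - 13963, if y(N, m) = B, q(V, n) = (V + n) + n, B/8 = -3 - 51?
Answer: -14395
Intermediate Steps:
B = -432 (B = 8*(-3 - 51) = 8*(-54) = -432)
q(V, n) = V + 2*n
y(N, m) = -432
y(q(9, 15), 111) - 13963 = -432 - 13963 = -14395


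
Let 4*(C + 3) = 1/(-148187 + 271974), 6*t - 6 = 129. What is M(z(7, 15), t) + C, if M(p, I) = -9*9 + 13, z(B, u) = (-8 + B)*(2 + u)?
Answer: -35155507/495148 ≈ -71.000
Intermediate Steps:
t = 45/2 (t = 1 + (⅙)*129 = 1 + 43/2 = 45/2 ≈ 22.500)
M(p, I) = -68 (M(p, I) = -81 + 13 = -68)
C = -1485443/495148 (C = -3 + 1/(4*(-148187 + 271974)) = -3 + (¼)/123787 = -3 + (¼)*(1/123787) = -3 + 1/495148 = -1485443/495148 ≈ -3.0000)
M(z(7, 15), t) + C = -68 - 1485443/495148 = -35155507/495148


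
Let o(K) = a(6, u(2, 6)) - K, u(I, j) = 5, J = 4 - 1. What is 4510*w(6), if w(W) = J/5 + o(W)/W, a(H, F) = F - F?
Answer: -1804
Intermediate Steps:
J = 3
a(H, F) = 0
o(K) = -K (o(K) = 0 - K = -K)
w(W) = -⅖ (w(W) = 3/5 + (-W)/W = 3*(⅕) - 1 = ⅗ - 1 = -⅖)
4510*w(6) = 4510*(-⅖) = -1804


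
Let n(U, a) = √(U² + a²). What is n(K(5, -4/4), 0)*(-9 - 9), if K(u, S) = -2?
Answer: -36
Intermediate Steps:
n(K(5, -4/4), 0)*(-9 - 9) = √((-2)² + 0²)*(-9 - 9) = √(4 + 0)*(-18) = √4*(-18) = 2*(-18) = -36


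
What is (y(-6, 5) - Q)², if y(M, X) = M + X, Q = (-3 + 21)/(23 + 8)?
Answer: 2401/961 ≈ 2.4984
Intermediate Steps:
Q = 18/31 ≈ 0.58065
(y(-6, 5) - Q)² = ((-6 + 5) - 1*18/31)² = (-1 - 18/31)² = (-49/31)² = 2401/961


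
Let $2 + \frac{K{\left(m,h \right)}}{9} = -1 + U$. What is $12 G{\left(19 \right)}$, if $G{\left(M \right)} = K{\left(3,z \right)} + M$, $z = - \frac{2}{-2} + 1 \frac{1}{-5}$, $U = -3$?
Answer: $-420$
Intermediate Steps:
$z = \frac{4}{5}$ ($z = \left(-2\right) \left(- \frac{1}{2}\right) + 1 \left(- \frac{1}{5}\right) = 1 - \frac{1}{5} = \frac{4}{5} \approx 0.8$)
$K{\left(m,h \right)} = -54$ ($K{\left(m,h \right)} = -18 + 9 \left(-1 - 3\right) = -18 + 9 \left(-4\right) = -18 - 36 = -54$)
$G{\left(M \right)} = -54 + M$
$12 G{\left(19 \right)} = 12 \left(-54 + 19\right) = 12 \left(-35\right) = -420$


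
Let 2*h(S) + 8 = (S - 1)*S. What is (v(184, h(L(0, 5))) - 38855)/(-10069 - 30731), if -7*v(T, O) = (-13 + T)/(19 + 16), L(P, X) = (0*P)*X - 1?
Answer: 4759823/4998000 ≈ 0.95235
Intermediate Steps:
L(P, X) = -1 (L(P, X) = 0*X - 1 = 0 - 1 = -1)
h(S) = -4 + S*(-1 + S)/2 (h(S) = -4 + ((S - 1)*S)/2 = -4 + ((-1 + S)*S)/2 = -4 + (S*(-1 + S))/2 = -4 + S*(-1 + S)/2)
v(T, O) = 13/245 - T/245 (v(T, O) = -(-13 + T)/(7*(19 + 16)) = -(-13 + T)/(7*35) = -(-13/35 + T/35)/7 = 13/245 - T/245)
(v(184, h(L(0, 5))) - 38855)/(-10069 - 30731) = ((13/245 - 1/245*184) - 38855)/(-10069 - 30731) = ((13/245 - 184/245) - 38855)/(-40800) = (-171/245 - 38855)*(-1/40800) = -9519646/245*(-1/40800) = 4759823/4998000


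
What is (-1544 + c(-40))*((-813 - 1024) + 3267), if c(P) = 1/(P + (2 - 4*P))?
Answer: -134682405/61 ≈ -2.2079e+6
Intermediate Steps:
c(P) = 1/(2 - 3*P)
(-1544 + c(-40))*((-813 - 1024) + 3267) = (-1544 - 1/(-2 + 3*(-40)))*((-813 - 1024) + 3267) = (-1544 - 1/(-2 - 120))*(-1837 + 3267) = (-1544 - 1/(-122))*1430 = (-1544 - 1*(-1/122))*1430 = (-1544 + 1/122)*1430 = -188367/122*1430 = -134682405/61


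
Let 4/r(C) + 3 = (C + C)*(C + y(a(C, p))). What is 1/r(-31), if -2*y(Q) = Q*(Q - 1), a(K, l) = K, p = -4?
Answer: 32671/4 ≈ 8167.8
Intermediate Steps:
y(Q) = -Q*(-1 + Q)/2 (y(Q) = -Q*(Q - 1)/2 = -Q*(-1 + Q)/2)
r(C) = 4/(-3 + 2*C*(C + C*(1 - C)/2)) (r(C) = 4/(-3 + (C + C)*(C + C*(1 - C)/2)) = 4/(-3 + (2*C)*(C + C*(1 - C)/2)) = 4/(-3 + 2*C*(C + C*(1 - C)/2)))
1/r(-31) = 1/(-4/(3 + (-31)³ - 3*(-31)²)) = 1/(-4/(3 - 29791 - 3*961)) = 1/(-4/(3 - 29791 - 2883)) = 1/(-4/(-32671)) = 1/(-4*(-1/32671)) = 1/(4/32671) = 32671/4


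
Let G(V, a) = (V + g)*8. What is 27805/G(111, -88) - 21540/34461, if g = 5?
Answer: 312732995/10659936 ≈ 29.337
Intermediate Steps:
G(V, a) = 40 + 8*V (G(V, a) = (V + 5)*8 = (5 + V)*8 = 40 + 8*V)
27805/G(111, -88) - 21540/34461 = 27805/(40 + 8*111) - 21540/34461 = 27805/(40 + 888) - 21540*1/34461 = 27805/928 - 7180/11487 = 312732995/10659936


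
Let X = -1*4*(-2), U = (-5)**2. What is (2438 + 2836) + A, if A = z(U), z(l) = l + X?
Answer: 5307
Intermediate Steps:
U = 25
X = 8 (X = -4*(-2) = 8)
z(l) = 8 + l (z(l) = l + 8 = 8 + l)
A = 33 (A = 8 + 25 = 33)
(2438 + 2836) + A = (2438 + 2836) + 33 = 5274 + 33 = 5307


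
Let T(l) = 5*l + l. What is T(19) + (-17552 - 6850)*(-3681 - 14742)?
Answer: 449558160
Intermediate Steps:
T(l) = 6*l
T(19) + (-17552 - 6850)*(-3681 - 14742) = 6*19 + (-17552 - 6850)*(-3681 - 14742) = 114 - 24402*(-18423) = 114 + 449558046 = 449558160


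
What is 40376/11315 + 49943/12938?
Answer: 1087489733/146393470 ≈ 7.4285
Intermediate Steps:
40376/11315 + 49943/12938 = 1087489733/146393470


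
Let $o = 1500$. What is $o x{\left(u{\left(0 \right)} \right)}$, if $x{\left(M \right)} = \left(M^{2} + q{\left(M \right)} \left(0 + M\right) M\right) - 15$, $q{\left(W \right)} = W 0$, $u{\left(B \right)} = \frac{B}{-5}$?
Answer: $-22500$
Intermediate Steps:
$u{\left(B \right)} = - \frac{B}{5}$ ($u{\left(B \right)} = B \left(- \frac{1}{5}\right) = - \frac{B}{5}$)
$q{\left(W \right)} = 0$
$x{\left(M \right)} = -15 + M^{2}$ ($x{\left(M \right)} = \left(M^{2} + 0 \left(0 + M\right) M\right) - 15 = \left(M^{2} + 0 M M\right) - 15 = \left(M^{2} + 0 M\right) - 15 = \left(M^{2} + 0\right) - 15 = M^{2} - 15 = -15 + M^{2}$)
$o x{\left(u{\left(0 \right)} \right)} = 1500 \left(-15 + \left(\left(- \frac{1}{5}\right) 0\right)^{2}\right) = 1500 \left(-15 + 0^{2}\right) = 1500 \left(-15 + 0\right) = 1500 \left(-15\right) = -22500$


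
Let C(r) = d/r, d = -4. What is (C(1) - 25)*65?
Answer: -1885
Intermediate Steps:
C(r) = -4/r
(C(1) - 25)*65 = (-4/1 - 25)*65 = (-4*1 - 25)*65 = (-4 - 25)*65 = -29*65 = -1885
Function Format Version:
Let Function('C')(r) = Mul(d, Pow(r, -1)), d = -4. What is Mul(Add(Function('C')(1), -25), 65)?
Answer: -1885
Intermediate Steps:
Function('C')(r) = Mul(-4, Pow(r, -1))
Mul(Add(Function('C')(1), -25), 65) = Mul(Add(Mul(-4, Pow(1, -1)), -25), 65) = Mul(Add(Mul(-4, 1), -25), 65) = Mul(Add(-4, -25), 65) = Mul(-29, 65) = -1885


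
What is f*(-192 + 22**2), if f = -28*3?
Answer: -24528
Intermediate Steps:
f = -84
f*(-192 + 22**2) = -84*(-192 + 22**2) = -84*(-192 + 484) = -84*292 = -24528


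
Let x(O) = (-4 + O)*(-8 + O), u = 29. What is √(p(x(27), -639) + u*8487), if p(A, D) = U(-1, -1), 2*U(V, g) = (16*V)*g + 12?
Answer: √246137 ≈ 496.12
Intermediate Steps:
x(O) = (-8 + O)*(-4 + O)
U(V, g) = 6 + 8*V*g (U(V, g) = ((16*V)*g + 12)/2 = (16*V*g + 12)/2 = (12 + 16*V*g)/2 = 6 + 8*V*g)
p(A, D) = 14 (p(A, D) = 6 + 8*(-1)*(-1) = 6 + 8 = 14)
√(p(x(27), -639) + u*8487) = √(14 + 29*8487) = √(14 + 246123) = √246137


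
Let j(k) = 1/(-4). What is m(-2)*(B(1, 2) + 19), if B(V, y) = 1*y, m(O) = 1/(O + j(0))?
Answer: -28/3 ≈ -9.3333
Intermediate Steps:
j(k) = -1/4
m(O) = 1/(-1/4 + O) (m(O) = 1/(O - 1/4) = 1/(-1/4 + O))
B(V, y) = y
m(-2)*(B(1, 2) + 19) = (4/(-1 + 4*(-2)))*(2 + 19) = (4/(-1 - 8))*21 = (4/(-9))*21 = (4*(-1/9))*21 = -4/9*21 = -28/3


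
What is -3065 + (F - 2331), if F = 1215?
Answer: -4181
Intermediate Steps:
-3065 + (F - 2331) = -3065 + (1215 - 2331) = -3065 - 1116 = -4181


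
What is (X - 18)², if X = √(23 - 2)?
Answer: (18 - √21)² ≈ 180.03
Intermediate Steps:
X = √21 ≈ 4.5826
(X - 18)² = (√21 - 18)² = (-18 + √21)²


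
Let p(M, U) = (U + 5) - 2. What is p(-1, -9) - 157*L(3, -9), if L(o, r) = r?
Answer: 1407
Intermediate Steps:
p(M, U) = 3 + U (p(M, U) = (5 + U) - 2 = 3 + U)
p(-1, -9) - 157*L(3, -9) = (3 - 9) - 157*(-9) = -6 + 1413 = 1407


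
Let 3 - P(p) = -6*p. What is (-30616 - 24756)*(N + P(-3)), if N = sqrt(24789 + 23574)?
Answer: 830580 - 387604*sqrt(987) ≈ -1.1347e+7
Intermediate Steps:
P(p) = 3 + 6*p (P(p) = 3 - (-6)*p = 3 + 6*p)
N = 7*sqrt(987) (N = sqrt(48363) = 7*sqrt(987) ≈ 219.92)
(-30616 - 24756)*(N + P(-3)) = (-30616 - 24756)*(7*sqrt(987) + (3 + 6*(-3))) = -55372*(7*sqrt(987) + (3 - 18)) = -55372*(7*sqrt(987) - 15) = -55372*(-15 + 7*sqrt(987)) = 830580 - 387604*sqrt(987)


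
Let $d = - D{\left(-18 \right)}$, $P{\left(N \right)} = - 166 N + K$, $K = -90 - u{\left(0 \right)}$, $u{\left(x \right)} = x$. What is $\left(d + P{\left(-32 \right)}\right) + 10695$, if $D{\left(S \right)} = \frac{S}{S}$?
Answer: $15916$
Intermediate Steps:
$K = -90$ ($K = -90 - 0 = -90 + 0 = -90$)
$D{\left(S \right)} = 1$
$P{\left(N \right)} = -90 - 166 N$ ($P{\left(N \right)} = - 166 N - 90 = -90 - 166 N$)
$d = -1$ ($d = \left(-1\right) 1 = -1$)
$\left(d + P{\left(-32 \right)}\right) + 10695 = \left(-1 - -5222\right) + 10695 = \left(-1 + \left(-90 + 5312\right)\right) + 10695 = \left(-1 + 5222\right) + 10695 = 5221 + 10695 = 15916$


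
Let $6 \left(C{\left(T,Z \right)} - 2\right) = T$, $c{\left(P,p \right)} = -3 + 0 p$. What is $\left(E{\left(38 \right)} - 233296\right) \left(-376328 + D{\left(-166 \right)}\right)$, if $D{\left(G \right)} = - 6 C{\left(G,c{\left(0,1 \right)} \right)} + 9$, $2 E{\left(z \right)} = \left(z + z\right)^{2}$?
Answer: $86671425320$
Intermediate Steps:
$c{\left(P,p \right)} = -3$ ($c{\left(P,p \right)} = -3 + 0 = -3$)
$E{\left(z \right)} = 2 z^{2}$ ($E{\left(z \right)} = \frac{\left(z + z\right)^{2}}{2} = \frac{\left(2 z\right)^{2}}{2} = \frac{4 z^{2}}{2} = 2 z^{2}$)
$C{\left(T,Z \right)} = 2 + \frac{T}{6}$
$D{\left(G \right)} = -3 - G$ ($D{\left(G \right)} = - 6 \left(2 + \frac{G}{6}\right) + 9 = \left(-12 - G\right) + 9 = -3 - G$)
$\left(E{\left(38 \right)} - 233296\right) \left(-376328 + D{\left(-166 \right)}\right) = \left(2 \cdot 38^{2} - 233296\right) \left(-376328 - -163\right) = \left(2 \cdot 1444 - 233296\right) \left(-376328 + \left(-3 + 166\right)\right) = \left(2888 - 233296\right) \left(-376328 + 163\right) = \left(-230408\right) \left(-376165\right) = 86671425320$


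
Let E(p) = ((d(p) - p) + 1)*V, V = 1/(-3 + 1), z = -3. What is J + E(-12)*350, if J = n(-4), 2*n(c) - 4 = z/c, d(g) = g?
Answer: -1381/8 ≈ -172.63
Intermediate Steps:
n(c) = 2 - 3/(2*c) (n(c) = 2 + (-3/c)/2 = 2 - 3/(2*c))
J = 19/8 (J = 2 - 3/2/(-4) = 2 - 3/2*(-¼) = 2 + 3/8 = 19/8 ≈ 2.3750)
V = -½ (V = 1/(-2) = -½ ≈ -0.50000)
E(p) = -½ (E(p) = ((p - p) + 1)*(-½) = (0 + 1)*(-½) = 1*(-½) = -½)
J + E(-12)*350 = 19/8 - ½*350 = 19/8 - 175 = -1381/8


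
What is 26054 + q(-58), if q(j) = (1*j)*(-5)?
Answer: 26344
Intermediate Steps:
q(j) = -5*j (q(j) = j*(-5) = -5*j)
26054 + q(-58) = 26054 - 5*(-58) = 26054 + 290 = 26344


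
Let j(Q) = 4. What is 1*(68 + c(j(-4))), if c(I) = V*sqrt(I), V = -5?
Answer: 58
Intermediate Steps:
c(I) = -5*sqrt(I)
1*(68 + c(j(-4))) = 1*(68 - 5*sqrt(4)) = 1*(68 - 5*2) = 1*(68 - 10) = 1*58 = 58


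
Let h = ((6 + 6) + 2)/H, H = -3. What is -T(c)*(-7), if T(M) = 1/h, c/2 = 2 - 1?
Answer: -3/2 ≈ -1.5000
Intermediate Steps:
c = 2 (c = 2*(2 - 1) = 2*1 = 2)
h = -14/3 (h = ((6 + 6) + 2)/(-3) = (12 + 2)*(-1/3) = 14*(-1/3) = -14/3 ≈ -4.6667)
T(M) = -3/14 (T(M) = 1/(-14/3) = -3/14)
-T(c)*(-7) = -1*(-3/14)*(-7) = (3/14)*(-7) = -3/2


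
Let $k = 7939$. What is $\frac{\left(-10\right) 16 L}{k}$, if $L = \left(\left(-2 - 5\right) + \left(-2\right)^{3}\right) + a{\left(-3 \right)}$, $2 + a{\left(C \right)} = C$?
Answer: $\frac{3200}{7939} \approx 0.40307$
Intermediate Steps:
$a{\left(C \right)} = -2 + C$
$L = -20$ ($L = \left(\left(-2 - 5\right) + \left(-2\right)^{3}\right) - 5 = \left(-7 - 8\right) - 5 = -15 - 5 = -20$)
$\frac{\left(-10\right) 16 L}{k} = \frac{\left(-10\right) 16 \left(-20\right)}{7939} = \left(-160\right) \left(-20\right) \frac{1}{7939} = 3200 \cdot \frac{1}{7939} = \frac{3200}{7939}$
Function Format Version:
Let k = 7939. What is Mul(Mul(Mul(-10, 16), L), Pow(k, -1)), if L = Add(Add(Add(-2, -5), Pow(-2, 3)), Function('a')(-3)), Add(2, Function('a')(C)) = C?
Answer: Rational(3200, 7939) ≈ 0.40307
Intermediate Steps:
Function('a')(C) = Add(-2, C)
L = -20 (L = Add(Add(Add(-2, -5), Pow(-2, 3)), Add(-2, -3)) = Add(Add(-7, -8), -5) = Add(-15, -5) = -20)
Mul(Mul(Mul(-10, 16), L), Pow(k, -1)) = Mul(Mul(Mul(-10, 16), -20), Pow(7939, -1)) = Mul(Mul(-160, -20), Rational(1, 7939)) = Mul(3200, Rational(1, 7939)) = Rational(3200, 7939)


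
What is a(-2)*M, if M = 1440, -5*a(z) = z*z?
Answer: -1152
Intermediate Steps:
a(z) = -z²/5 (a(z) = -z*z/5 = -z²/5)
a(-2)*M = -⅕*(-2)²*1440 = -⅕*4*1440 = -⅘*1440 = -1152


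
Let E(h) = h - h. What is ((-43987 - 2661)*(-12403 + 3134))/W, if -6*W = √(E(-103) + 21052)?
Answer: -1297140936*√5263/5263 ≈ -1.7880e+7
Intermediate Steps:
E(h) = 0
W = -√5263/3 (W = -√(0 + 21052)/6 = -√5263/3 ≈ -24.182)
((-43987 - 2661)*(-12403 + 3134))/W = ((-43987 - 2661)*(-12403 + 3134))/((-√5263/3)) = (-46648*(-9269))*(-3*√5263/5263) = 432380312*(-3*√5263/5263) = -1297140936*√5263/5263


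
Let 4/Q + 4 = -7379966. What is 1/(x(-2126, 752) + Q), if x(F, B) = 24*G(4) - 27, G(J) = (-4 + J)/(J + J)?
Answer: -3689985/99629597 ≈ -0.037037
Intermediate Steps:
Q = -2/3689985 (Q = 4/(-4 - 7379966) = 4/(-7379970) = 4*(-1/7379970) = -2/3689985 ≈ -5.4201e-7)
G(J) = (-4 + J)/(2*J) (G(J) = (-4 + J)/((2*J)) = (-4 + J)*(1/(2*J)) = (-4 + J)/(2*J))
x(F, B) = -27 (x(F, B) = 24*((½)*(-4 + 4)/4) - 27 = 24*((½)*(¼)*0) - 27 = 24*0 - 27 = 0 - 27 = -27)
1/(x(-2126, 752) + Q) = 1/(-27 - 2/3689985) = 1/(-99629597/3689985) = -3689985/99629597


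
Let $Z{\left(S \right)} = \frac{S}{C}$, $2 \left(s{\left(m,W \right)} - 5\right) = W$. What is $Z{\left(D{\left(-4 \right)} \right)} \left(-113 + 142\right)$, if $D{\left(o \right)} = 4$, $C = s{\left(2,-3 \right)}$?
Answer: $\frac{232}{7} \approx 33.143$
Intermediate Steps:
$s{\left(m,W \right)} = 5 + \frac{W}{2}$
$C = \frac{7}{2}$ ($C = 5 + \frac{1}{2} \left(-3\right) = 5 - \frac{3}{2} = \frac{7}{2} \approx 3.5$)
$Z{\left(S \right)} = \frac{2 S}{7}$ ($Z{\left(S \right)} = \frac{S}{\frac{7}{2}} = S \frac{2}{7} = \frac{2 S}{7}$)
$Z{\left(D{\left(-4 \right)} \right)} \left(-113 + 142\right) = \frac{2}{7} \cdot 4 \left(-113 + 142\right) = \frac{8}{7} \cdot 29 = \frac{232}{7}$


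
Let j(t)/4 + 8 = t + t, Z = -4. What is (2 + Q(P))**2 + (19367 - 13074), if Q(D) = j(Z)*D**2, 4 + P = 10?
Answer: 5305497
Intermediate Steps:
P = 6 (P = -4 + 10 = 6)
j(t) = -32 + 8*t (j(t) = -32 + 4*(t + t) = -32 + 4*(2*t) = -32 + 8*t)
Q(D) = -64*D**2 (Q(D) = (-32 + 8*(-4))*D**2 = (-32 - 32)*D**2 = -64*D**2)
(2 + Q(P))**2 + (19367 - 13074) = (2 - 64*6**2)**2 + (19367 - 13074) = (2 - 64*36)**2 + 6293 = (2 - 2304)**2 + 6293 = (-2302)**2 + 6293 = 5299204 + 6293 = 5305497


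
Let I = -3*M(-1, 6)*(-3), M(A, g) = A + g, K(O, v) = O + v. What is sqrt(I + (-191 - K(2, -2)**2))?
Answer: I*sqrt(146) ≈ 12.083*I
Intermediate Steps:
I = 45 (I = -3*(-1 + 6)*(-3) = -3*5*(-3) = -15*(-3) = 45)
sqrt(I + (-191 - K(2, -2)**2)) = sqrt(45 + (-191 - (2 - 2)**2)) = sqrt(45 + (-191 - 1*0**2)) = sqrt(45 + (-191 - 1*0)) = sqrt(45 + (-191 + 0)) = sqrt(45 - 191) = sqrt(-146) = I*sqrt(146)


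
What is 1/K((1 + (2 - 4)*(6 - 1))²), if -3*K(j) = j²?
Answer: -1/2187 ≈ -0.00045725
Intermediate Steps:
K(j) = -j²/3
1/K((1 + (2 - 4)*(6 - 1))²) = 1/(-(1 + (2 - 4)*(6 - 1))⁴/3) = 1/(-(1 - 2*5)⁴/3) = 1/(-(1 - 10)⁴/3) = 1/(-((-9)²)²/3) = 1/(-⅓*81²) = 1/(-⅓*6561) = 1/(-2187) = -1/2187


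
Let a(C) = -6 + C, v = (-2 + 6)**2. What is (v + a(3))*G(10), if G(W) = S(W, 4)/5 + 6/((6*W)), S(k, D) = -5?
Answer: -117/10 ≈ -11.700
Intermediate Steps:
G(W) = -1 + 1/W (G(W) = -5/5 + 6/((6*W)) = -5*1/5 + 6*(1/(6*W)) = -1 + 1/W)
v = 16 (v = 4**2 = 16)
(v + a(3))*G(10) = (16 + (-6 + 3))*((1 - 1*10)/10) = (16 - 3)*((1 - 10)/10) = 13*((1/10)*(-9)) = 13*(-9/10) = -117/10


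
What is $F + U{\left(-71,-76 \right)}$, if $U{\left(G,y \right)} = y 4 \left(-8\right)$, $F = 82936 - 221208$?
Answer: $-135840$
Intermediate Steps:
$F = -138272$ ($F = 82936 - 221208 = -138272$)
$U{\left(G,y \right)} = - 32 y$ ($U{\left(G,y \right)} = 4 y \left(-8\right) = - 32 y$)
$F + U{\left(-71,-76 \right)} = -138272 - -2432 = -138272 + 2432 = -135840$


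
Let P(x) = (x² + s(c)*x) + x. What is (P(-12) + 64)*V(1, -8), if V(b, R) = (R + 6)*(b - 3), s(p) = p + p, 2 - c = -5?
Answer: 112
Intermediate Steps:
c = 7 (c = 2 - 1*(-5) = 2 + 5 = 7)
s(p) = 2*p
V(b, R) = (-3 + b)*(6 + R) (V(b, R) = (6 + R)*(-3 + b) = (-3 + b)*(6 + R))
P(x) = x² + 15*x (P(x) = (x² + (2*7)*x) + x = (x² + 14*x) + x = x² + 15*x)
(P(-12) + 64)*V(1, -8) = (-12*(15 - 12) + 64)*(-18 - 3*(-8) + 6*1 - 8*1) = (-12*3 + 64)*(-18 + 24 + 6 - 8) = (-36 + 64)*4 = 28*4 = 112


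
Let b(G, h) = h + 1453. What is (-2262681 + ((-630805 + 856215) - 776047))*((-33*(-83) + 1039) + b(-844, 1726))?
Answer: -19572253326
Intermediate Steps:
b(G, h) = 1453 + h
(-2262681 + ((-630805 + 856215) - 776047))*((-33*(-83) + 1039) + b(-844, 1726)) = (-2262681 + ((-630805 + 856215) - 776047))*((-33*(-83) + 1039) + (1453 + 1726)) = (-2262681 + (225410 - 776047))*((2739 + 1039) + 3179) = (-2262681 - 550637)*(3778 + 3179) = -2813318*6957 = -19572253326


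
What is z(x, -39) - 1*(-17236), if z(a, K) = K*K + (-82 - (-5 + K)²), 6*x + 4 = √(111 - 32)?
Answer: 16739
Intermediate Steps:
x = -⅔ + √79/6 (x = -⅔ + √(111 - 32)/6 = -⅔ + √79/6 ≈ 0.81470)
z(a, K) = -82 + K² - (-5 + K)² (z(a, K) = K² + (-82 - (-5 + K)²) = -82 + K² - (-5 + K)²)
z(x, -39) - 1*(-17236) = (-107 + 10*(-39)) - 1*(-17236) = (-107 - 390) + 17236 = -497 + 17236 = 16739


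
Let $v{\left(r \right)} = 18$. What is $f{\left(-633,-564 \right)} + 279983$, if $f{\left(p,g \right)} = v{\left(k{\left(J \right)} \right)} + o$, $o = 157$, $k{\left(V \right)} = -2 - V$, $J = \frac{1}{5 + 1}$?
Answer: $280158$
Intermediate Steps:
$J = \frac{1}{6} \approx 0.16667$
$f{\left(p,g \right)} = 175$ ($f{\left(p,g \right)} = 18 + 157 = 175$)
$f{\left(-633,-564 \right)} + 279983 = 175 + 279983 = 280158$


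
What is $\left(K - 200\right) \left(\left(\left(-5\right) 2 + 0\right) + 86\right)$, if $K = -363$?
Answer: $-42788$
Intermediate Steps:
$\left(K - 200\right) \left(\left(\left(-5\right) 2 + 0\right) + 86\right) = \left(-363 - 200\right) \left(\left(\left(-5\right) 2 + 0\right) + 86\right) = - 563 \left(\left(-10 + 0\right) + 86\right) = - 563 \left(-10 + 86\right) = \left(-563\right) 76 = -42788$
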